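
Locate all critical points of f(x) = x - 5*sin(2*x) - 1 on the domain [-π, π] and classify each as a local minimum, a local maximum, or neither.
f'(x) = 1 - 10*cos(2*x)

Solve f'(x) = 0 on [-π, π]:
  f'(x) = 0 ⇔ cos(2*x) = 1/10, i.e. 2*x = ±arccos(1/10) + 2nπ; keep the solutions lying in [-π, π].
  ⇒ x = -pi + acos(1/10)/2 ≈ -2.4063, -acos(1/10)/2 ≈ -0.7353, acos(1/10)/2 ≈ 0.7353, pi - acos(1/10)/2 ≈ 2.4063

f''(x) = 20*sin(2*x)
Second-derivative test at each critical point:
  f''(-2.4063) = 19.8997 > 0 → local minimum
  f''(-0.7353) = -19.8997 < 0 → local maximum
  f''(0.7353) = 19.8997 > 0 → local minimum
  f''(2.4063) = -19.8997 < 0 → local maximum

Critical points: x = -pi + acos(1/10)/2 ≈ -2.4063 (local minimum); x = -acos(1/10)/2 ≈ -0.7353 (local maximum); x = acos(1/10)/2 ≈ 0.7353 (local minimum); x = pi - acos(1/10)/2 ≈ 2.4063 (local maximum)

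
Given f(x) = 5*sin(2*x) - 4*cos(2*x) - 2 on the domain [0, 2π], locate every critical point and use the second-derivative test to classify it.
f'(x) = 8*sin(2*x) + 10*cos(2*x)

Solve f'(x) = 0 on [0, 2π]:
  f'(x) = 0 ⇔ 5*cos(2*x) = -4*sin(2*x) ⇔ tan(2*x) = -5/4, i.e. 2*x = arctan(-5/4) + nπ; keep the solutions lying in [0, 2π].
  ⇒ x = -atan(5/4)/2 + pi/2 ≈ 1.1228, pi - atan(5/4)/2 ≈ 2.6936, -atan(5/4)/2 + 3*pi/2 ≈ 4.2644, -atan(5/4)/2 + 2*pi ≈ 5.8352

f''(x) = -20*sin(2*x) + 16*cos(2*x)
Second-derivative test at each critical point:
  f''(1.1228) = -25.6125 < 0 → local maximum
  f''(2.6936) = 25.6125 > 0 → local minimum
  f''(4.2644) = -25.6125 < 0 → local maximum
  f''(5.8352) = 25.6125 > 0 → local minimum

Critical points: x = -atan(5/4)/2 + pi/2 ≈ 1.1228 (local maximum); x = pi - atan(5/4)/2 ≈ 2.6936 (local minimum); x = -atan(5/4)/2 + 3*pi/2 ≈ 4.2644 (local maximum); x = -atan(5/4)/2 + 2*pi ≈ 5.8352 (local minimum)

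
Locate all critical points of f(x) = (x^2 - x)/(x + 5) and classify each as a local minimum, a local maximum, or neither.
f'(x) = (x^2 + 10*x - 5)/(x^2 + 10*x + 25)

Solve f'(x) = 0:
  f'(x) = (x^2 + 10*x - 5)/(x + 5)^2; the denominator is positive wherever f is defined, so f'(x) = 0 ⇔ x^2 + 10*x - 5 = 0.
  x^2 + 10*x - 5 = 0 has no rational roots; quadratic formula: x = (-10 ± √120)/2.
  ⇒ x = -sqrt(30) - 5 ≈ -10.4772, -5 + sqrt(30) ≈ 0.4772

f''(x) = 60/(x^3 + 15*x^2 + 75*x + 125)
Second-derivative test at each critical point:
  f''(-10.4772) = -0.3651 < 0 → local maximum
  f''(0.4772) = 0.3651 > 0 → local minimum

Critical points: x = -sqrt(30) - 5 ≈ -10.4772 (local maximum); x = -5 + sqrt(30) ≈ 0.4772 (local minimum)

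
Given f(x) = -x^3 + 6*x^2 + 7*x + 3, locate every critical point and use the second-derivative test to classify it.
f'(x) = -3*x^2 + 12*x + 7

Solve f'(x) = 0:
  3*x^2 - 12*x - 7 = 0 has no rational roots; quadratic formula: x = (12 ± √228)/6.
  ⇒ x = 2 - sqrt(57)/3 ≈ -0.5166, 2 + sqrt(57)/3 ≈ 4.5166

f''(x) = 12 - 6*x
Second-derivative test at each critical point:
  f''(-0.5166) = 15.0997 > 0 → local minimum
  f''(4.5166) = -15.0997 < 0 → local maximum

Critical points: x = 2 - sqrt(57)/3 ≈ -0.5166 (local minimum); x = 2 + sqrt(57)/3 ≈ 4.5166 (local maximum)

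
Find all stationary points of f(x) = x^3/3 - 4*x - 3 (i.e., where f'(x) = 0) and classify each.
f'(x) = x^2 - 4

Solve f'(x) = 0:
  Factor: x^2 - 4 = (x - 2)*(x + 2) = 0.
  ⇒ x = -2, 2

f''(x) = 2*x
Second-derivative test at each critical point:
  f''(-2) = -4 < 0 → local maximum
  f''(2) = 4 > 0 → local minimum

Critical points: x = -2 (local maximum); x = 2 (local minimum)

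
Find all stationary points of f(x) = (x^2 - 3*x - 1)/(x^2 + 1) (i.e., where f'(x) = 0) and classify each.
f'(x) = (3*x^2 + 4*x - 3)/(x^4 + 2*x^2 + 1)

Solve f'(x) = 0:
  f'(x) = (3*x^2 + 4*x - 3)/(x^2 + 1)^2; the denominator is positive wherever f is defined, so f'(x) = 0 ⇔ 3*x^2 + 4*x - 3 = 0.
  3*x^2 + 4*x - 3 = 0 has no rational roots; quadratic formula: x = (-4 ± √52)/6.
  ⇒ x = -sqrt(13)/3 - 2/3 ≈ -1.8685, -2/3 + sqrt(13)/3 ≈ 0.5352

f''(x) = 2*(-3*x^3 - 6*x^2 + 9*x + 2)/(x^6 + 3*x^4 + 3*x^2 + 1)
Second-derivative test at each critical point:
  f''(-1.8685) = -0.3575 < 0 → local maximum
  f''(0.5352) = 4.3575 > 0 → local minimum

Critical points: x = -sqrt(13)/3 - 2/3 ≈ -1.8685 (local maximum); x = -2/3 + sqrt(13)/3 ≈ 0.5352 (local minimum)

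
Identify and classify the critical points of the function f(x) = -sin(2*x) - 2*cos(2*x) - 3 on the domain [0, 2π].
f'(x) = 4*sin(2*x) - 2*cos(2*x)

Solve f'(x) = 0 on [0, 2π]:
  f'(x) = 0 ⇔ -cos(2*x) = -2*sin(2*x) ⇔ tan(2*x) = 1/2, i.e. 2*x = arctan(1/2) + nπ; keep the solutions lying in [0, 2π].
  ⇒ x = atan(1/2)/2 ≈ 0.2318, atan(1/2)/2 + pi/2 ≈ 1.8026, atan(1/2)/2 + pi ≈ 3.3734, atan(1/2)/2 + 3*pi/2 ≈ 4.9442

f''(x) = 4*sin(2*x) + 8*cos(2*x)
Second-derivative test at each critical point:
  f''(0.2318) = 8.9443 > 0 → local minimum
  f''(1.8026) = -8.9443 < 0 → local maximum
  f''(3.3734) = 8.9443 > 0 → local minimum
  f''(4.9442) = -8.9443 < 0 → local maximum

Critical points: x = atan(1/2)/2 ≈ 0.2318 (local minimum); x = atan(1/2)/2 + pi/2 ≈ 1.8026 (local maximum); x = atan(1/2)/2 + pi ≈ 3.3734 (local minimum); x = atan(1/2)/2 + 3*pi/2 ≈ 4.9442 (local maximum)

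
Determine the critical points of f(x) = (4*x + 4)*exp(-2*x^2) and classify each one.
f'(x) = 4*(-4*x*(x + 1) + 1)*exp(-2*x^2)

Solve f'(x) = 0:
  f'(x) = (-16*x^2 - 16*x + 4)·exp(-2*x^2) and exp(-2*x^2) > 0 for every x, so f'(x) = 0 ⇔ -16*x^2 - 16*x + 4 = 0.
  Factor: -16*x^2 - 16*x + 4 = -4*(4*x^2 + 4*x - 1); 4*x^2 + 4*x - 1 = 0 has no rational roots; quadratic formula: x = (-4 ± √32)/8.
  ⇒ x = -sqrt(2)/2 - 1/2 ≈ -1.2071, -1/2 + sqrt(2)/2 ≈ 0.2071

f''(x) = 16*(4*x^2*(x + 1) - 3*x - 1)*exp(-2*x^2)
Second-derivative test at each critical point:
  f''(-1.2071) = 1.2275 > 0 → local minimum
  f''(0.2071) = -20.7672 < 0 → local maximum

Critical points: x = -sqrt(2)/2 - 1/2 ≈ -1.2071 (local minimum); x = -1/2 + sqrt(2)/2 ≈ 0.2071 (local maximum)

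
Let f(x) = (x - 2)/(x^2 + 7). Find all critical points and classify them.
f'(x) = (x^2 - 2*x*(x - 2) + 7)/(x^2 + 7)^2

Solve f'(x) = 0:
  f'(x) = -(x^2 - 4*x - 7)/(x^2 + 7)^2; the denominator is positive wherever f is defined, so f'(x) = 0 ⇔ -x^2 + 4*x + 7 = 0.
  x^2 - 4*x - 7 = 0 has no rational roots; quadratic formula: x = (4 ± √44)/2.
  ⇒ x = 2 - sqrt(11) ≈ -1.3166, 2 + sqrt(11) ≈ 5.3166

f''(x) = 2*(4*x^2*(x - 2) + (2 - 3*x)*(x^2 + 7))/(x^2 + 7)^3
Second-derivative test at each critical point:
  f''(-1.3166) = 0.0870 > 0 → local minimum
  f''(5.3166) = -0.0053 < 0 → local maximum

Critical points: x = 2 - sqrt(11) ≈ -1.3166 (local minimum); x = 2 + sqrt(11) ≈ 5.3166 (local maximum)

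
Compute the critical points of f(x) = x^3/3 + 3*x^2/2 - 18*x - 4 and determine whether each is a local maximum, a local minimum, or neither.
f'(x) = x^2 + 3*x - 18

Solve f'(x) = 0:
  Factor: x^2 + 3*x - 18 = (x - 3)*(x + 6) = 0.
  ⇒ x = -6, 3

f''(x) = 2*x + 3
Second-derivative test at each critical point:
  f''(-6) = -9 < 0 → local maximum
  f''(3) = 9 > 0 → local minimum

Critical points: x = -6 (local maximum); x = 3 (local minimum)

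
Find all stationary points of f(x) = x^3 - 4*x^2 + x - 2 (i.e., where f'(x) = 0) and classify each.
f'(x) = 3*x^2 - 8*x + 1

Solve f'(x) = 0:
  3*x^2 - 8*x + 1 = 0 has no rational roots; quadratic formula: x = (8 ± √52)/6.
  ⇒ x = 4/3 - sqrt(13)/3 ≈ 0.1315, sqrt(13)/3 + 4/3 ≈ 2.5352

f''(x) = 6*x - 8
Second-derivative test at each critical point:
  f''(0.1315) = -7.2111 < 0 → local maximum
  f''(2.5352) = 7.2111 > 0 → local minimum

Critical points: x = 4/3 - sqrt(13)/3 ≈ 0.1315 (local maximum); x = sqrt(13)/3 + 4/3 ≈ 2.5352 (local minimum)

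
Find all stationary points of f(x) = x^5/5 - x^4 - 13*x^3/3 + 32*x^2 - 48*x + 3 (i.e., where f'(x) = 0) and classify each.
f'(x) = x^4 - 4*x^3 - 13*x^2 + 64*x - 48

Solve f'(x) = 0:
  Factor: x^4 - 4*x^3 - 13*x^2 + 64*x - 48 = (x - 4)*(x - 3)*(x - 1)*(x + 4) = 0.
  ⇒ x = -4, 1, 3, 4

f''(x) = 4*x^3 - 12*x^2 - 26*x + 64
Second-derivative test at each critical point:
  f''(-4) = -280 < 0 → local maximum
  f''(1) = 30 > 0 → local minimum
  f''(3) = -14 < 0 → local maximum
  f''(4) = 24 > 0 → local minimum

Critical points: x = -4 (local maximum); x = 1 (local minimum); x = 3 (local maximum); x = 4 (local minimum)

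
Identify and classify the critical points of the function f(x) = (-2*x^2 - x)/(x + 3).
f'(x) = (-2*x^2 - 12*x - 3)/(x^2 + 6*x + 9)

Solve f'(x) = 0:
  f'(x) = -(2*x^2 + 12*x + 3)/(x + 3)^2; the denominator is positive wherever f is defined, so f'(x) = 0 ⇔ -2*x^2 - 12*x - 3 = 0.
  2*x^2 + 12*x + 3 = 0 has no rational roots; quadratic formula: x = (-12 ± √120)/4.
  ⇒ x = -3 - sqrt(30)/2 ≈ -5.7386, -3 + sqrt(30)/2 ≈ -0.2614

f''(x) = -30/(x^3 + 9*x^2 + 27*x + 27)
Second-derivative test at each critical point:
  f''(-5.7386) = 1.4606 > 0 → local minimum
  f''(-0.2614) = -1.4606 < 0 → local maximum

Critical points: x = -3 - sqrt(30)/2 ≈ -5.7386 (local minimum); x = -3 + sqrt(30)/2 ≈ -0.2614 (local maximum)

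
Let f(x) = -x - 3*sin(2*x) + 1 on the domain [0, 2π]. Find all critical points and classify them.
f'(x) = 12*sin(x)^2 - 7

Solve f'(x) = 0 on [0, 2π]:
  f'(x) = 0 ⇔ cos(2*x) = -1/6, i.e. 2*x = ±arccos(-1/6) + 2nπ; keep the solutions lying in [0, 2π].
  ⇒ x = acos(-1/6)/2 ≈ 0.8691, pi - acos(-1/6)/2 ≈ 2.2725, acos(-1/6)/2 + pi ≈ 4.0107, -acos(-1/6)/2 + 2*pi ≈ 5.4141

f''(x) = 12*sin(2*x)
Second-derivative test at each critical point:
  f''(0.8691) = 11.8322 > 0 → local minimum
  f''(2.2725) = -11.8322 < 0 → local maximum
  f''(4.0107) = 11.8322 > 0 → local minimum
  f''(5.4141) = -11.8322 < 0 → local maximum

Critical points: x = acos(-1/6)/2 ≈ 0.8691 (local minimum); x = pi - acos(-1/6)/2 ≈ 2.2725 (local maximum); x = acos(-1/6)/2 + pi ≈ 4.0107 (local minimum); x = -acos(-1/6)/2 + 2*pi ≈ 5.4141 (local maximum)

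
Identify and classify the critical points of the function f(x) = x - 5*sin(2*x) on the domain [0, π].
f'(x) = 1 - 10*cos(2*x)

Solve f'(x) = 0 on [0, π]:
  f'(x) = 0 ⇔ cos(2*x) = 1/10, i.e. 2*x = ±arccos(1/10) + 2nπ; keep the solutions lying in [0, π].
  ⇒ x = acos(1/10)/2 ≈ 0.7353, pi - acos(1/10)/2 ≈ 2.4063

f''(x) = 20*sin(2*x)
Second-derivative test at each critical point:
  f''(0.7353) = 19.8997 > 0 → local minimum
  f''(2.4063) = -19.8997 < 0 → local maximum

Critical points: x = acos(1/10)/2 ≈ 0.7353 (local minimum); x = pi - acos(1/10)/2 ≈ 2.4063 (local maximum)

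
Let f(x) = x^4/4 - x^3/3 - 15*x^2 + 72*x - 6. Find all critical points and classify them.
f'(x) = x^3 - x^2 - 30*x + 72

Solve f'(x) = 0:
  Factor: x^3 - x^2 - 30*x + 72 = (x - 4)*(x - 3)*(x + 6) = 0.
  ⇒ x = -6, 3, 4

f''(x) = 3*x^2 - 2*x - 30
Second-derivative test at each critical point:
  f''(-6) = 90 > 0 → local minimum
  f''(3) = -9 < 0 → local maximum
  f''(4) = 10 > 0 → local minimum

Critical points: x = -6 (local minimum); x = 3 (local maximum); x = 4 (local minimum)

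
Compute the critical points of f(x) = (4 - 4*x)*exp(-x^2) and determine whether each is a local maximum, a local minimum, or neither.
f'(x) = 4*(2*x*(x - 1) - 1)*exp(-x^2)

Solve f'(x) = 0:
  f'(x) = (8*x^2 - 8*x - 4)·exp(-x^2) and exp(-x^2) > 0 for every x, so f'(x) = 0 ⇔ 8*x^2 - 8*x - 4 = 0.
  Factor: 8*x^2 - 8*x - 4 = 4*(2*x^2 - 2*x - 1); 2*x^2 - 2*x - 1 = 0 has no rational roots; quadratic formula: x = (2 ± √12)/4.
  ⇒ x = 1/2 - sqrt(3)/2 ≈ -0.3660, 1/2 + sqrt(3)/2 ≈ 1.3660

f''(x) = 8*(2*x^2*(1 - x) + 3*x - 1)*exp(-x^2)
Second-derivative test at each critical point:
  f''(-0.3660) = -12.1190 < 0 → local maximum
  f''(1.3660) = 2.1441 > 0 → local minimum

Critical points: x = 1/2 - sqrt(3)/2 ≈ -0.3660 (local maximum); x = 1/2 + sqrt(3)/2 ≈ 1.3660 (local minimum)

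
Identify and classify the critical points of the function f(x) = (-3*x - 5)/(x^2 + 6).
f'(x) = (3*x^2 + 10*x - 18)/(x^4 + 12*x^2 + 36)

Solve f'(x) = 0:
  f'(x) = (3*x^2 + 10*x - 18)/(x^2 + 6)^2; the denominator is positive wherever f is defined, so f'(x) = 0 ⇔ 3*x^2 + 10*x - 18 = 0.
  3*x^2 + 10*x - 18 = 0 has no rational roots; quadratic formula: x = (-10 ± √316)/6.
  ⇒ x = -sqrt(79)/3 - 5/3 ≈ -4.6294, -5/3 + sqrt(79)/3 ≈ 1.2961

f''(x) = 2*(-4*x^2*(3*x + 5) + (9*x + 5)*(x^2 + 6))/(x^2 + 6)^3
Second-derivative test at each critical point:
  f''(-4.6294) = -0.0236 < 0 → local maximum
  f''(1.2961) = 0.3014 > 0 → local minimum

Critical points: x = -sqrt(79)/3 - 5/3 ≈ -4.6294 (local maximum); x = -5/3 + sqrt(79)/3 ≈ 1.2961 (local minimum)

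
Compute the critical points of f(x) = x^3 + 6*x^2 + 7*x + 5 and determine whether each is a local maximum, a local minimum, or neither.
f'(x) = 3*x^2 + 12*x + 7

Solve f'(x) = 0:
  3*x^2 + 12*x + 7 = 0 has no rational roots; quadratic formula: x = (-12 ± √60)/6.
  ⇒ x = -2 - sqrt(15)/3 ≈ -3.2910, -2 + sqrt(15)/3 ≈ -0.7090

f''(x) = 6*x + 12
Second-derivative test at each critical point:
  f''(-3.2910) = -7.7460 < 0 → local maximum
  f''(-0.7090) = 7.7460 > 0 → local minimum

Critical points: x = -2 - sqrt(15)/3 ≈ -3.2910 (local maximum); x = -2 + sqrt(15)/3 ≈ -0.7090 (local minimum)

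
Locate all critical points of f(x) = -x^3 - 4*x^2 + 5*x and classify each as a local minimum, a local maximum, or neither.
f'(x) = -3*x^2 - 8*x + 5

Solve f'(x) = 0:
  3*x^2 + 8*x - 5 = 0 has no rational roots; quadratic formula: x = (-8 ± √124)/6.
  ⇒ x = -sqrt(31)/3 - 4/3 ≈ -3.1893, -4/3 + sqrt(31)/3 ≈ 0.5226

f''(x) = -6*x - 8
Second-derivative test at each critical point:
  f''(-3.1893) = 11.1355 > 0 → local minimum
  f''(0.5226) = -11.1355 < 0 → local maximum

Critical points: x = -sqrt(31)/3 - 4/3 ≈ -3.1893 (local minimum); x = -4/3 + sqrt(31)/3 ≈ 0.5226 (local maximum)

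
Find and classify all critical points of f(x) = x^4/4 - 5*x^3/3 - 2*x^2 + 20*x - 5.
f'(x) = x^3 - 5*x^2 - 4*x + 20

Solve f'(x) = 0:
  Factor: x^3 - 5*x^2 - 4*x + 20 = (x - 5)*(x - 2)*(x + 2) = 0.
  ⇒ x = -2, 2, 5

f''(x) = 3*x^2 - 10*x - 4
Second-derivative test at each critical point:
  f''(-2) = 28 > 0 → local minimum
  f''(2) = -12 < 0 → local maximum
  f''(5) = 21 > 0 → local minimum

Critical points: x = -2 (local minimum); x = 2 (local maximum); x = 5 (local minimum)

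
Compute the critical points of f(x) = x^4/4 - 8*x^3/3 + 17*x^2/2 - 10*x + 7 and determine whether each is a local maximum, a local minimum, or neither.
f'(x) = x^3 - 8*x^2 + 17*x - 10

Solve f'(x) = 0:
  Factor: x^3 - 8*x^2 + 17*x - 10 = (x - 5)*(x - 2)*(x - 1) = 0.
  ⇒ x = 1, 2, 5

f''(x) = 3*x^2 - 16*x + 17
Second-derivative test at each critical point:
  f''(1) = 4 > 0 → local minimum
  f''(2) = -3 < 0 → local maximum
  f''(5) = 12 > 0 → local minimum

Critical points: x = 1 (local minimum); x = 2 (local maximum); x = 5 (local minimum)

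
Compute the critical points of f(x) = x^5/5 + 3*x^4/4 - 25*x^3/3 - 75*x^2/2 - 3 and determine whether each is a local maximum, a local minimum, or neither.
f'(x) = x*(x^3 + 3*x^2 - 25*x - 75)

Solve f'(x) = 0:
  Factor: x^4 + 3*x^3 - 25*x^2 - 75*x = x*(x - 5)*(x + 3)*(x + 5) = 0.
  ⇒ x = -5, -3, 0, 5

f''(x) = 4*x^3 + 9*x^2 - 50*x - 75
Second-derivative test at each critical point:
  f''(-5) = -100 < 0 → local maximum
  f''(-3) = 48 > 0 → local minimum
  f''(0) = -75 < 0 → local maximum
  f''(5) = 400 > 0 → local minimum

Critical points: x = -5 (local maximum); x = -3 (local minimum); x = 0 (local maximum); x = 5 (local minimum)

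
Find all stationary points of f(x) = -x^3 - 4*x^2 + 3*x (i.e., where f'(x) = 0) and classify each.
f'(x) = -3*x^2 - 8*x + 3

Solve f'(x) = 0:
  Factor: -3*x^2 - 8*x + 3 = -(x + 3)*(3*x - 1) = 0.
  ⇒ x = -3, 1/3

f''(x) = -6*x - 8
Second-derivative test at each critical point:
  f''(-3) = 10 > 0 → local minimum
  f''(1/3) = -10 < 0 → local maximum

Critical points: x = -3 (local minimum); x = 1/3 (local maximum)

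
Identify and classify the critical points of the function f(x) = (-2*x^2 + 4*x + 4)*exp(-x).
f'(x) = 2*x*(x - 4)*exp(-x)

Solve f'(x) = 0:
  f'(x) = (2*x^2 - 8*x)·exp(-x) and exp(-x) > 0 for every x, so f'(x) = 0 ⇔ 2*x^2 - 8*x = 0.
  Factor: 2*x^2 - 8*x = 2*x*(x - 4) = 0.
  ⇒ x = 0, 4

f''(x) = 2*(-x^2 + 6*x - 4)*exp(-x)
Second-derivative test at each critical point:
  f''(0) = -8 < 0 → local maximum
  f''(4) = 0.1465 > 0 → local minimum

Critical points: x = 0 (local maximum); x = 4 (local minimum)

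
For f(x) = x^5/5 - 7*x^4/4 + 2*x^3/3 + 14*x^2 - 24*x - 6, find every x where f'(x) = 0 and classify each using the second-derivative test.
f'(x) = x^4 - 7*x^3 + 2*x^2 + 28*x - 24

Solve f'(x) = 0:
  Factor: x^4 - 7*x^3 + 2*x^2 + 28*x - 24 = (x - 6)*(x - 2)*(x - 1)*(x + 2) = 0.
  ⇒ x = -2, 1, 2, 6

f''(x) = 4*x^3 - 21*x^2 + 4*x + 28
Second-derivative test at each critical point:
  f''(-2) = -96 < 0 → local maximum
  f''(1) = 15 > 0 → local minimum
  f''(2) = -16 < 0 → local maximum
  f''(6) = 160 > 0 → local minimum

Critical points: x = -2 (local maximum); x = 1 (local minimum); x = 2 (local maximum); x = 6 (local minimum)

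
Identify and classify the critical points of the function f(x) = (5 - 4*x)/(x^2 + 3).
f'(x) = 2*(2*x^2 - 5*x - 6)/(x^4 + 6*x^2 + 9)

Solve f'(x) = 0:
  f'(x) = 2*(2*x^2 - 5*x - 6)/(x^2 + 3)^2; the denominator is positive wherever f is defined, so f'(x) = 0 ⇔ 4*x^2 - 10*x - 12 = 0.
  Factor: 4*x^2 - 10*x - 12 = 2*(2*x^2 - 5*x - 6); 2*x^2 - 5*x - 6 = 0 has no rational roots; quadratic formula: x = (5 ± √73)/4.
  ⇒ x = 5/4 - sqrt(73)/4 ≈ -0.8860, 5/4 + sqrt(73)/4 ≈ 3.3860

f''(x) = 2*(4*x^2*(5 - 4*x) + (12*x - 5)*(x^2 + 3))/(x^2 + 3)^3
Second-derivative test at each critical point:
  f''(-0.8860) = -1.1928 < 0 → local maximum
  f''(3.3860) = 0.0817 > 0 → local minimum

Critical points: x = 5/4 - sqrt(73)/4 ≈ -0.8860 (local maximum); x = 5/4 + sqrt(73)/4 ≈ 3.3860 (local minimum)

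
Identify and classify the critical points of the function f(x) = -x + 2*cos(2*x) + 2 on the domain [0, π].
f'(x) = -4*sin(2*x) - 1

Solve f'(x) = 0 on [0, π]:
  f'(x) = 0 ⇔ sin(2*x) = -1/4, i.e. 2*x = arcsin(-1/4) + 2nπ or 2*x = π − arcsin(-1/4) + 2nπ; keep the solutions lying in [0, π].
  ⇒ x = asin(1/4)/2 + pi/2 ≈ 1.6971, pi - asin(1/4)/2 ≈ 3.0153

f''(x) = -8*cos(2*x)
Second-derivative test at each critical point:
  f''(1.6971) = 7.7460 > 0 → local minimum
  f''(3.0153) = -7.7460 < 0 → local maximum

Critical points: x = asin(1/4)/2 + pi/2 ≈ 1.6971 (local minimum); x = pi - asin(1/4)/2 ≈ 3.0153 (local maximum)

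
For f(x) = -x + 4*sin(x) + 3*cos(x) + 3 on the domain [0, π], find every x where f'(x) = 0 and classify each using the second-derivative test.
f'(x) = -3*sin(x) + 4*cos(x) - 1

Solve f'(x) = 0 on [0, π]:
  f'(x) = 0 ⇔ -3*sin(x) + 4*cos(x) = 1. Write the left side as R·cos(x + φ) with R = √(4² + 3²) = 5, cos φ = 4/5, sin φ = 3/5; then cos(x + φ) = 1/5. Solve for x and keep the solutions lying in [0, π].
  ⇒ x = atan((-3 + 8*sqrt(6))/(4 + 6*sqrt(6))) ≈ 0.7259

f''(x) = -4*sin(x) - 3*cos(x)
Second-derivative test at each critical point:
  f''(0.7259) = -4.8990 < 0 → local maximum

Critical points: x = atan((-3 + 8*sqrt(6))/(4 + 6*sqrt(6))) ≈ 0.7259 (local maximum)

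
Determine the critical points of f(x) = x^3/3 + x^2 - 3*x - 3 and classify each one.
f'(x) = x^2 + 2*x - 3

Solve f'(x) = 0:
  Factor: x^2 + 2*x - 3 = (x - 1)*(x + 3) = 0.
  ⇒ x = -3, 1

f''(x) = 2*x + 2
Second-derivative test at each critical point:
  f''(-3) = -4 < 0 → local maximum
  f''(1) = 4 > 0 → local minimum

Critical points: x = -3 (local maximum); x = 1 (local minimum)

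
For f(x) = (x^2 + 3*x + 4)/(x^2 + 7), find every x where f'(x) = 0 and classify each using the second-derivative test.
f'(x) = 3*(-x^2 + 2*x + 7)/(x^4 + 14*x^2 + 49)

Solve f'(x) = 0:
  f'(x) = -3*(x^2 - 2*x - 7)/(x^2 + 7)^2; the denominator is positive wherever f is defined, so f'(x) = 0 ⇔ -3*x^2 + 6*x + 21 = 0.
  Factor: -3*x^2 + 6*x + 21 = -3*(x^2 - 2*x - 7); x^2 - 2*x - 7 = 0 has no rational roots; quadratic formula: x = (2 ± √32)/2.
  ⇒ x = 1 - 2*sqrt(2) ≈ -1.8284, 1 + 2*sqrt(2) ≈ 3.8284

f''(x) = 6*(x^3 - 3*x^2 - 21*x + 7)/(x^6 + 21*x^4 + 147*x^2 + 343)
Second-derivative test at each critical point:
  f''(-1.8284) = 0.1586 > 0 → local minimum
  f''(3.8284) = -0.0362 < 0 → local maximum

Critical points: x = 1 - 2*sqrt(2) ≈ -1.8284 (local minimum); x = 1 + 2*sqrt(2) ≈ 3.8284 (local maximum)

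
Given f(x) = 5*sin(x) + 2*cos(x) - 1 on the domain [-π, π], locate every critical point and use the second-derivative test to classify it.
f'(x) = -2*sin(x) + 5*cos(x)

Solve f'(x) = 0 on [-π, π]:
  f'(x) = 0 ⇔ 5*cos(x) = 2*sin(x) ⇔ tan(x) = 5/2, i.e. x = arctan(5/2) + nπ; keep the solutions lying in [-π, π].
  ⇒ x = -pi + atan(5/2) ≈ -1.9513, atan(5/2) ≈ 1.1903

f''(x) = -5*sin(x) - 2*cos(x)
Second-derivative test at each critical point:
  f''(-1.9513) = 5.3852 > 0 → local minimum
  f''(1.1903) = -5.3852 < 0 → local maximum

Critical points: x = -pi + atan(5/2) ≈ -1.9513 (local minimum); x = atan(5/2) ≈ 1.1903 (local maximum)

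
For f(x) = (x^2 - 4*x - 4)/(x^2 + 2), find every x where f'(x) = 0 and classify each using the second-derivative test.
f'(x) = 4*(x^2 + 3*x - 2)/(x^4 + 4*x^2 + 4)

Solve f'(x) = 0:
  f'(x) = 4*(x^2 + 3*x - 2)/(x^2 + 2)^2; the denominator is positive wherever f is defined, so f'(x) = 0 ⇔ 4*x^2 + 12*x - 8 = 0.
  Factor: 4*x^2 + 12*x - 8 = 4*(x^2 + 3*x - 2); x^2 + 3*x - 2 = 0 has no rational roots; quadratic formula: x = (-3 ± √17)/2.
  ⇒ x = -sqrt(17)/2 - 3/2 ≈ -3.5616, -3/2 + sqrt(17)/2 ≈ 0.5616

f''(x) = 4*(-2*x^3 - 9*x^2 + 12*x + 6)/(x^6 + 6*x^4 + 12*x^2 + 8)
Second-derivative test at each critical point:
  f''(-3.5616) = -0.0765 < 0 → local maximum
  f''(0.5616) = 3.0765 > 0 → local minimum

Critical points: x = -sqrt(17)/2 - 3/2 ≈ -3.5616 (local maximum); x = -3/2 + sqrt(17)/2 ≈ 0.5616 (local minimum)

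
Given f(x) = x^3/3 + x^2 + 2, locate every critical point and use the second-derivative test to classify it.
f'(x) = x*(x + 2)

Solve f'(x) = 0:
  Factor: x^2 + 2*x = x*(x + 2) = 0.
  ⇒ x = -2, 0

f''(x) = 2*x + 2
Second-derivative test at each critical point:
  f''(-2) = -2 < 0 → local maximum
  f''(0) = 2 > 0 → local minimum

Critical points: x = -2 (local maximum); x = 0 (local minimum)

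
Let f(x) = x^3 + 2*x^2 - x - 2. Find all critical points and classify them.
f'(x) = 3*x^2 + 4*x - 1

Solve f'(x) = 0:
  3*x^2 + 4*x - 1 = 0 has no rational roots; quadratic formula: x = (-4 ± √28)/6.
  ⇒ x = -sqrt(7)/3 - 2/3 ≈ -1.5486, -2/3 + sqrt(7)/3 ≈ 0.2153

f''(x) = 6*x + 4
Second-derivative test at each critical point:
  f''(-1.5486) = -5.2915 < 0 → local maximum
  f''(0.2153) = 5.2915 > 0 → local minimum

Critical points: x = -sqrt(7)/3 - 2/3 ≈ -1.5486 (local maximum); x = -2/3 + sqrt(7)/3 ≈ 0.2153 (local minimum)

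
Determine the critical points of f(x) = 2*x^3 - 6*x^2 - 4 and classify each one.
f'(x) = 6*x*(x - 2)

Solve f'(x) = 0:
  Factor: 6*x^2 - 12*x = 6*x*(x - 2) = 0.
  ⇒ x = 0, 2

f''(x) = 12*x - 12
Second-derivative test at each critical point:
  f''(0) = -12 < 0 → local maximum
  f''(2) = 12 > 0 → local minimum

Critical points: x = 0 (local maximum); x = 2 (local minimum)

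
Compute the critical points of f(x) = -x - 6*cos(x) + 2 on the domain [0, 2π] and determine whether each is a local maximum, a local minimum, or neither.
f'(x) = 6*sin(x) - 1

Solve f'(x) = 0 on [0, 2π]:
  f'(x) = 0 ⇔ sin(x) = 1/6, i.e. x = arcsin(1/6) + 2nπ or x = π − arcsin(1/6) + 2nπ; keep the solutions lying in [0, 2π].
  ⇒ x = asin(1/6) ≈ 0.1674, pi - asin(1/6) ≈ 2.9741

f''(x) = 6*cos(x)
Second-derivative test at each critical point:
  f''(0.1674) = 5.9161 > 0 → local minimum
  f''(2.9741) = -5.9161 < 0 → local maximum

Critical points: x = asin(1/6) ≈ 0.1674 (local minimum); x = pi - asin(1/6) ≈ 2.9741 (local maximum)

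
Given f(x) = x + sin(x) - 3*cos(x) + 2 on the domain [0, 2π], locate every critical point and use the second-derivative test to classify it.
f'(x) = 3*sin(x) + cos(x) + 1

Solve f'(x) = 0 on [0, 2π]:
  f'(x) = 0 ⇔ 3*sin(x) + cos(x) = -1. Write the left side as R·cos(x + φ) with R = √(1² + (-3)²) = sqrt(10), cos φ = sqrt(10)/10, sin φ = -3*sqrt(10)/10; then cos(x + φ) = -sqrt(10)/10. Solve for x and keep the solutions lying in [0, 2π].
  ⇒ x = pi ≈ 3.1416, -atan(3/4) + 2*pi ≈ 5.6397

f''(x) = -sin(x) + 3*cos(x)
Second-derivative test at each critical point:
  f''(3.1416) = -3 < 0 → local maximum
  f''(5.6397) = 3 > 0 → local minimum

Critical points: x = pi ≈ 3.1416 (local maximum); x = -atan(3/4) + 2*pi ≈ 5.6397 (local minimum)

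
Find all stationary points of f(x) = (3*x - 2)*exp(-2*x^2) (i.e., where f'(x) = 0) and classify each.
f'(x) = (-4*x*(3*x - 2) + 3)*exp(-2*x^2)

Solve f'(x) = 0:
  f'(x) = (-12*x^2 + 8*x + 3)·exp(-2*x^2) and exp(-2*x^2) > 0 for every x, so f'(x) = 0 ⇔ -12*x^2 + 8*x + 3 = 0.
  12*x^2 - 8*x - 3 = 0 has no rational roots; quadratic formula: x = (8 ± √208)/24.
  ⇒ x = 1/3 - sqrt(13)/6 ≈ -0.2676, 1/3 + sqrt(13)/6 ≈ 0.9343

f''(x) = 4*(4*x^2*(3*x - 2) - 9*x + 2)*exp(-2*x^2)
Second-derivative test at each critical point:
  f''(-0.2676) = 12.4979 > 0 → local minimum
  f''(0.9343) = -2.5171 < 0 → local maximum

Critical points: x = 1/3 - sqrt(13)/6 ≈ -0.2676 (local minimum); x = 1/3 + sqrt(13)/6 ≈ 0.9343 (local maximum)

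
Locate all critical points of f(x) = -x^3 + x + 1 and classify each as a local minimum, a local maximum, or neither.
f'(x) = 1 - 3*x^2

Solve f'(x) = 0:
  3*x^2 - 1 = 0 has no rational roots; quadratic formula: x = (0 ± √12)/6.
  ⇒ x = -sqrt(3)/3 ≈ -0.5774, sqrt(3)/3 ≈ 0.5774

f''(x) = -6*x
Second-derivative test at each critical point:
  f''(-0.5774) = 3.4641 > 0 → local minimum
  f''(0.5774) = -3.4641 < 0 → local maximum

Critical points: x = -sqrt(3)/3 ≈ -0.5774 (local minimum); x = sqrt(3)/3 ≈ 0.5774 (local maximum)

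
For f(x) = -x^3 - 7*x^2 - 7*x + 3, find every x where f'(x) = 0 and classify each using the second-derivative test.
f'(x) = -3*x^2 - 14*x - 7

Solve f'(x) = 0:
  3*x^2 + 14*x + 7 = 0 has no rational roots; quadratic formula: x = (-14 ± √112)/6.
  ⇒ x = -7/3 - 2*sqrt(7)/3 ≈ -4.0972, -7/3 + 2*sqrt(7)/3 ≈ -0.5695

f''(x) = -6*x - 14
Second-derivative test at each critical point:
  f''(-4.0972) = 10.5830 > 0 → local minimum
  f''(-0.5695) = -10.5830 < 0 → local maximum

Critical points: x = -7/3 - 2*sqrt(7)/3 ≈ -4.0972 (local minimum); x = -7/3 + 2*sqrt(7)/3 ≈ -0.5695 (local maximum)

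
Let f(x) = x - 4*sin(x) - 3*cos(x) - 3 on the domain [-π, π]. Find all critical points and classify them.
f'(x) = 3*sin(x) - 4*cos(x) + 1

Solve f'(x) = 0 on [-π, π]:
  f'(x) = 0 ⇔ 3*sin(x) - 4*cos(x) = -1. Write the left side as R·cos(x + φ) with R = √((-4)² + (-3)²) = 5, cos φ = -4/5, sin φ = -3/5; then cos(x + φ) = -1/5. Solve for x and keep the solutions lying in [-π, π].
  ⇒ x = -pi + atan((-8*sqrt(6) - 3)/(4 - 6*sqrt(6))) ≈ -2.0129, atan((-3 + 8*sqrt(6))/(4 + 6*sqrt(6))) ≈ 0.7259

f''(x) = 4*sin(x) + 3*cos(x)
Second-derivative test at each critical point:
  f''(-2.0129) = -4.8990 < 0 → local maximum
  f''(0.7259) = 4.8990 > 0 → local minimum

Critical points: x = -pi + atan((-8*sqrt(6) - 3)/(4 - 6*sqrt(6))) ≈ -2.0129 (local maximum); x = atan((-3 + 8*sqrt(6))/(4 + 6*sqrt(6))) ≈ 0.7259 (local minimum)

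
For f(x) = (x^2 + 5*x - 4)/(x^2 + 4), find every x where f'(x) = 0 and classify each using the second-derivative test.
f'(x) = (-5*x^2 + 16*x + 20)/(x^4 + 8*x^2 + 16)

Solve f'(x) = 0:
  f'(x) = -(5*x^2 - 16*x - 20)/(x^2 + 4)^2; the denominator is positive wherever f is defined, so f'(x) = 0 ⇔ -5*x^2 + 16*x + 20 = 0.
  5*x^2 - 16*x - 20 = 0 has no rational roots; quadratic formula: x = (16 ± √656)/10.
  ⇒ x = 8/5 - 2*sqrt(41)/5 ≈ -0.9612, 8/5 + 2*sqrt(41)/5 ≈ 4.1612

f''(x) = 2*(5*x^3 - 24*x^2 - 60*x + 32)/(x^6 + 12*x^4 + 48*x^2 + 64)
Second-derivative test at each critical point:
  f''(-0.9612) = 1.0564 > 0 → local minimum
  f''(4.1612) = -0.0564 < 0 → local maximum

Critical points: x = 8/5 - 2*sqrt(41)/5 ≈ -0.9612 (local minimum); x = 8/5 + 2*sqrt(41)/5 ≈ 4.1612 (local maximum)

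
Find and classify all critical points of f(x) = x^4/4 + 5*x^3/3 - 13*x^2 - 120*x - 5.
f'(x) = x^3 + 5*x^2 - 26*x - 120

Solve f'(x) = 0:
  Factor: x^3 + 5*x^2 - 26*x - 120 = (x - 5)*(x + 4)*(x + 6) = 0.
  ⇒ x = -6, -4, 5

f''(x) = 3*x^2 + 10*x - 26
Second-derivative test at each critical point:
  f''(-6) = 22 > 0 → local minimum
  f''(-4) = -18 < 0 → local maximum
  f''(5) = 99 > 0 → local minimum

Critical points: x = -6 (local minimum); x = -4 (local maximum); x = 5 (local minimum)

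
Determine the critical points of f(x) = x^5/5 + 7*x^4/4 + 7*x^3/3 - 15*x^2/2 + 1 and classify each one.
f'(x) = x*(x^3 + 7*x^2 + 7*x - 15)

Solve f'(x) = 0:
  Factor: x^4 + 7*x^3 + 7*x^2 - 15*x = x*(x - 1)*(x + 3)*(x + 5) = 0.
  ⇒ x = -5, -3, 0, 1

f''(x) = 4*x^3 + 21*x^2 + 14*x - 15
Second-derivative test at each critical point:
  f''(-5) = -60 < 0 → local maximum
  f''(-3) = 24 > 0 → local minimum
  f''(0) = -15 < 0 → local maximum
  f''(1) = 24 > 0 → local minimum

Critical points: x = -5 (local maximum); x = -3 (local minimum); x = 0 (local maximum); x = 1 (local minimum)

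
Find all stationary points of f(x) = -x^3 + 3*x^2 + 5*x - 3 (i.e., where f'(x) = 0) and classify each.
f'(x) = -3*x^2 + 6*x + 5

Solve f'(x) = 0:
  3*x^2 - 6*x - 5 = 0 has no rational roots; quadratic formula: x = (6 ± √96)/6.
  ⇒ x = 1 - 2*sqrt(6)/3 ≈ -0.6330, 1 + 2*sqrt(6)/3 ≈ 2.6330

f''(x) = 6 - 6*x
Second-derivative test at each critical point:
  f''(-0.6330) = 9.7980 > 0 → local minimum
  f''(2.6330) = -9.7980 < 0 → local maximum

Critical points: x = 1 - 2*sqrt(6)/3 ≈ -0.6330 (local minimum); x = 1 + 2*sqrt(6)/3 ≈ 2.6330 (local maximum)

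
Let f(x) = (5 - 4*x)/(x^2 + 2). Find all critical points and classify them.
f'(x) = 2*(2*x^2 - 5*x - 4)/(x^4 + 4*x^2 + 4)

Solve f'(x) = 0:
  f'(x) = 2*(2*x^2 - 5*x - 4)/(x^2 + 2)^2; the denominator is positive wherever f is defined, so f'(x) = 0 ⇔ 4*x^2 - 10*x - 8 = 0.
  Factor: 4*x^2 - 10*x - 8 = 2*(2*x^2 - 5*x - 4); 2*x^2 - 5*x - 4 = 0 has no rational roots; quadratic formula: x = (5 ± √57)/4.
  ⇒ x = 5/4 - sqrt(57)/4 ≈ -0.6375, 5/4 + sqrt(57)/4 ≈ 3.1375

f''(x) = 2*(4*x^2*(5 - 4*x) + (12*x - 5)*(x^2 + 2))/(x^2 + 2)^3
Second-derivative test at each critical point:
  f''(-0.6375) = -2.6076 < 0 → local maximum
  f''(3.1375) = 0.1076 > 0 → local minimum

Critical points: x = 5/4 - sqrt(57)/4 ≈ -0.6375 (local maximum); x = 5/4 + sqrt(57)/4 ≈ 3.1375 (local minimum)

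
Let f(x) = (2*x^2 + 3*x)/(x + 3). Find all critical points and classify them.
f'(x) = (2*x^2 + 12*x + 9)/(x^2 + 6*x + 9)

Solve f'(x) = 0:
  f'(x) = (2*x^2 + 12*x + 9)/(x + 3)^2; the denominator is positive wherever f is defined, so f'(x) = 0 ⇔ 2*x^2 + 12*x + 9 = 0.
  2*x^2 + 12*x + 9 = 0 has no rational roots; quadratic formula: x = (-12 ± √72)/4.
  ⇒ x = -3 - 3*sqrt(2)/2 ≈ -5.1213, -3 + 3*sqrt(2)/2 ≈ -0.8787

f''(x) = 18/(x^3 + 9*x^2 + 27*x + 27)
Second-derivative test at each critical point:
  f''(-5.1213) = -1.8856 < 0 → local maximum
  f''(-0.8787) = 1.8856 > 0 → local minimum

Critical points: x = -3 - 3*sqrt(2)/2 ≈ -5.1213 (local maximum); x = -3 + 3*sqrt(2)/2 ≈ -0.8787 (local minimum)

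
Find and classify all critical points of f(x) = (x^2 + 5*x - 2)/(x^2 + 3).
f'(x) = 5*(-x^2 + 2*x + 3)/(x^4 + 6*x^2 + 9)

Solve f'(x) = 0:
  f'(x) = -5*(x - 3)*(x + 1)/(x^2 + 3)^2; the denominator is positive wherever f is defined, so f'(x) = 0 ⇔ -5*x^2 + 10*x + 15 = 0.
  Factor: -5*x^2 + 10*x + 15 = -5*(x - 3)*(x + 1) = 0.
  ⇒ x = -1, 3

f''(x) = 10*(x^3 - 3*x^2 - 9*x + 3)/(x^6 + 9*x^4 + 27*x^2 + 27)
Second-derivative test at each critical point:
  f''(-1) = 5/4 > 0 → local minimum
  f''(3) = -5/36 < 0 → local maximum

Critical points: x = -1 (local minimum); x = 3 (local maximum)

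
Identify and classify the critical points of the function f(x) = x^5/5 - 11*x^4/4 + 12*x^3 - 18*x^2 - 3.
f'(x) = x*(x^3 - 11*x^2 + 36*x - 36)

Solve f'(x) = 0:
  Factor: x^4 - 11*x^3 + 36*x^2 - 36*x = x*(x - 6)*(x - 3)*(x - 2) = 0.
  ⇒ x = 0, 2, 3, 6

f''(x) = 4*x^3 - 33*x^2 + 72*x - 36
Second-derivative test at each critical point:
  f''(0) = -36 < 0 → local maximum
  f''(2) = 8 > 0 → local minimum
  f''(3) = -9 < 0 → local maximum
  f''(6) = 72 > 0 → local minimum

Critical points: x = 0 (local maximum); x = 2 (local minimum); x = 3 (local maximum); x = 6 (local minimum)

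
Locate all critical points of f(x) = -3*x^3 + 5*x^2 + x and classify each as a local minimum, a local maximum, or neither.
f'(x) = -9*x^2 + 10*x + 1

Solve f'(x) = 0:
  9*x^2 - 10*x - 1 = 0 has no rational roots; quadratic formula: x = (10 ± √136)/18.
  ⇒ x = 5/9 - sqrt(34)/9 ≈ -0.0923, 5/9 + sqrt(34)/9 ≈ 1.2034

f''(x) = 10 - 18*x
Second-derivative test at each critical point:
  f''(-0.0923) = 11.6619 > 0 → local minimum
  f''(1.2034) = -11.6619 < 0 → local maximum

Critical points: x = 5/9 - sqrt(34)/9 ≈ -0.0923 (local minimum); x = 5/9 + sqrt(34)/9 ≈ 1.2034 (local maximum)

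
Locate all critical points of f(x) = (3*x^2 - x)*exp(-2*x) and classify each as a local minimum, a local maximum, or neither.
f'(x) = (-6*x^2 + 8*x - 1)*exp(-2*x)

Solve f'(x) = 0:
  f'(x) = (-6*x^2 + 8*x - 1)·exp(-2*x) and exp(-2*x) > 0 for every x, so f'(x) = 0 ⇔ -6*x^2 + 8*x - 1 = 0.
  6*x^2 - 8*x + 1 = 0 has no rational roots; quadratic formula: x = (8 ± √40)/12.
  ⇒ x = 2/3 - sqrt(10)/6 ≈ 0.1396, sqrt(10)/6 + 2/3 ≈ 1.1937

f''(x) = 2*(6*x^2 - 14*x + 5)*exp(-2*x)
Second-derivative test at each critical point:
  f''(0.1396) = 4.7836 > 0 → local minimum
  f''(1.1937) = -0.5810 < 0 → local maximum

Critical points: x = 2/3 - sqrt(10)/6 ≈ 0.1396 (local minimum); x = sqrt(10)/6 + 2/3 ≈ 1.1937 (local maximum)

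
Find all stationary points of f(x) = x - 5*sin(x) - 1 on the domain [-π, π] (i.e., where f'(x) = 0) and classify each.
f'(x) = 1 - 5*cos(x)

Solve f'(x) = 0 on [-π, π]:
  f'(x) = 0 ⇔ cos(x) = 1/5, i.e. x = ±arccos(1/5) + 2nπ; keep the solutions lying in [-π, π].
  ⇒ x = -acos(1/5) ≈ -1.3694, acos(1/5) ≈ 1.3694

f''(x) = 5*sin(x)
Second-derivative test at each critical point:
  f''(-1.3694) = -4.8990 < 0 → local maximum
  f''(1.3694) = 4.8990 > 0 → local minimum

Critical points: x = -acos(1/5) ≈ -1.3694 (local maximum); x = acos(1/5) ≈ 1.3694 (local minimum)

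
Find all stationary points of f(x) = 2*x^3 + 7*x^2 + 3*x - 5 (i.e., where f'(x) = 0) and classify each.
f'(x) = 6*x^2 + 14*x + 3

Solve f'(x) = 0:
  6*x^2 + 14*x + 3 = 0 has no rational roots; quadratic formula: x = (-14 ± √124)/12.
  ⇒ x = -7/6 - sqrt(31)/6 ≈ -2.0946, -7/6 + sqrt(31)/6 ≈ -0.2387

f''(x) = 12*x + 14
Second-derivative test at each critical point:
  f''(-2.0946) = -11.1355 < 0 → local maximum
  f''(-0.2387) = 11.1355 > 0 → local minimum

Critical points: x = -7/6 - sqrt(31)/6 ≈ -2.0946 (local maximum); x = -7/6 + sqrt(31)/6 ≈ -0.2387 (local minimum)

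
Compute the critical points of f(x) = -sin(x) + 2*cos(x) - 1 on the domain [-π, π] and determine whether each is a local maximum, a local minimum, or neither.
f'(x) = -2*sin(x) - cos(x)

Solve f'(x) = 0 on [-π, π]:
  f'(x) = 0 ⇔ -cos(x) = 2*sin(x) ⇔ tan(x) = -1/2, i.e. x = arctan(-1/2) + nπ; keep the solutions lying in [-π, π].
  ⇒ x = -atan(1/2) ≈ -0.4636, pi - atan(1/2) ≈ 2.6779

f''(x) = sin(x) - 2*cos(x)
Second-derivative test at each critical point:
  f''(-0.4636) = -2.2361 < 0 → local maximum
  f''(2.6779) = 2.2361 > 0 → local minimum

Critical points: x = -atan(1/2) ≈ -0.4636 (local maximum); x = pi - atan(1/2) ≈ 2.6779 (local minimum)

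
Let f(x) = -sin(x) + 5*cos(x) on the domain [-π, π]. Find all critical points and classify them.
f'(x) = -5*sin(x) - cos(x)

Solve f'(x) = 0 on [-π, π]:
  f'(x) = 0 ⇔ -cos(x) = 5*sin(x) ⇔ tan(x) = -1/5, i.e. x = arctan(-1/5) + nπ; keep the solutions lying in [-π, π].
  ⇒ x = -atan(1/5) ≈ -0.1974, pi - atan(1/5) ≈ 2.9442

f''(x) = sin(x) - 5*cos(x)
Second-derivative test at each critical point:
  f''(-0.1974) = -5.0990 < 0 → local maximum
  f''(2.9442) = 5.0990 > 0 → local minimum

Critical points: x = -atan(1/5) ≈ -0.1974 (local maximum); x = pi - atan(1/5) ≈ 2.9442 (local minimum)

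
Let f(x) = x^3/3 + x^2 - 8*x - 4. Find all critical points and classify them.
f'(x) = x^2 + 2*x - 8

Solve f'(x) = 0:
  Factor: x^2 + 2*x - 8 = (x - 2)*(x + 4) = 0.
  ⇒ x = -4, 2

f''(x) = 2*x + 2
Second-derivative test at each critical point:
  f''(-4) = -6 < 0 → local maximum
  f''(2) = 6 > 0 → local minimum

Critical points: x = -4 (local maximum); x = 2 (local minimum)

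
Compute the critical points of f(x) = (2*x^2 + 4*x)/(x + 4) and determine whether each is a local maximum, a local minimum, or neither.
f'(x) = 2*(x^2 + 8*x + 8)/(x^2 + 8*x + 16)

Solve f'(x) = 0:
  f'(x) = 2*(x^2 + 8*x + 8)/(x + 4)^2; the denominator is positive wherever f is defined, so f'(x) = 0 ⇔ 2*x^2 + 16*x + 16 = 0.
  Factor: 2*x^2 + 16*x + 16 = 2*(x^2 + 8*x + 8); x^2 + 8*x + 8 = 0 has no rational roots; quadratic formula: x = (-8 ± √32)/2.
  ⇒ x = -4 - 2*sqrt(2) ≈ -6.8284, -4 + 2*sqrt(2) ≈ -1.1716

f''(x) = 32/(x^3 + 12*x^2 + 48*x + 64)
Second-derivative test at each critical point:
  f''(-6.8284) = -1.4142 < 0 → local maximum
  f''(-1.1716) = 1.4142 > 0 → local minimum

Critical points: x = -4 - 2*sqrt(2) ≈ -6.8284 (local maximum); x = -4 + 2*sqrt(2) ≈ -1.1716 (local minimum)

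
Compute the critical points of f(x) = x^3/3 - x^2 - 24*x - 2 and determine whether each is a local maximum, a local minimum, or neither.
f'(x) = x^2 - 2*x - 24

Solve f'(x) = 0:
  Factor: x^2 - 2*x - 24 = (x - 6)*(x + 4) = 0.
  ⇒ x = -4, 6

f''(x) = 2*x - 2
Second-derivative test at each critical point:
  f''(-4) = -10 < 0 → local maximum
  f''(6) = 10 > 0 → local minimum

Critical points: x = -4 (local maximum); x = 6 (local minimum)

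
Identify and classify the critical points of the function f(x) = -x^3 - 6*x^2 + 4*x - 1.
f'(x) = -3*x^2 - 12*x + 4

Solve f'(x) = 0:
  3*x^2 + 12*x - 4 = 0 has no rational roots; quadratic formula: x = (-12 ± √192)/6.
  ⇒ x = -4*sqrt(3)/3 - 2 ≈ -4.3094, -2 + 4*sqrt(3)/3 ≈ 0.3094

f''(x) = -6*x - 12
Second-derivative test at each critical point:
  f''(-4.3094) = 13.8564 > 0 → local minimum
  f''(0.3094) = -13.8564 < 0 → local maximum

Critical points: x = -4*sqrt(3)/3 - 2 ≈ -4.3094 (local minimum); x = -2 + 4*sqrt(3)/3 ≈ 0.3094 (local maximum)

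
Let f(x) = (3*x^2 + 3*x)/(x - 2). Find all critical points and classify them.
f'(x) = 3*(x^2 - 4*x - 2)/(x^2 - 4*x + 4)

Solve f'(x) = 0:
  f'(x) = 3*(x^2 - 4*x - 2)/(x - 2)^2; the denominator is positive wherever f is defined, so f'(x) = 0 ⇔ 3*x^2 - 12*x - 6 = 0.
  Factor: 3*x^2 - 12*x - 6 = 3*(x^2 - 4*x - 2); x^2 - 4*x - 2 = 0 has no rational roots; quadratic formula: x = (4 ± √24)/2.
  ⇒ x = 2 - sqrt(6) ≈ -0.4495, 2 + sqrt(6) ≈ 4.4495

f''(x) = 36/(x^3 - 6*x^2 + 12*x - 8)
Second-derivative test at each critical point:
  f''(-0.4495) = -2.4495 < 0 → local maximum
  f''(4.4495) = 2.4495 > 0 → local minimum

Critical points: x = 2 - sqrt(6) ≈ -0.4495 (local maximum); x = 2 + sqrt(6) ≈ 4.4495 (local minimum)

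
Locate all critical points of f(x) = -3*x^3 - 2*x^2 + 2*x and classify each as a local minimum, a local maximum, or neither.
f'(x) = -9*x^2 - 4*x + 2

Solve f'(x) = 0:
  9*x^2 + 4*x - 2 = 0 has no rational roots; quadratic formula: x = (-4 ± √88)/18.
  ⇒ x = -sqrt(22)/9 - 2/9 ≈ -0.7434, -2/9 + sqrt(22)/9 ≈ 0.2989

f''(x) = -18*x - 4
Second-derivative test at each critical point:
  f''(-0.7434) = 9.3808 > 0 → local minimum
  f''(0.2989) = -9.3808 < 0 → local maximum

Critical points: x = -sqrt(22)/9 - 2/9 ≈ -0.7434 (local minimum); x = -2/9 + sqrt(22)/9 ≈ 0.2989 (local maximum)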